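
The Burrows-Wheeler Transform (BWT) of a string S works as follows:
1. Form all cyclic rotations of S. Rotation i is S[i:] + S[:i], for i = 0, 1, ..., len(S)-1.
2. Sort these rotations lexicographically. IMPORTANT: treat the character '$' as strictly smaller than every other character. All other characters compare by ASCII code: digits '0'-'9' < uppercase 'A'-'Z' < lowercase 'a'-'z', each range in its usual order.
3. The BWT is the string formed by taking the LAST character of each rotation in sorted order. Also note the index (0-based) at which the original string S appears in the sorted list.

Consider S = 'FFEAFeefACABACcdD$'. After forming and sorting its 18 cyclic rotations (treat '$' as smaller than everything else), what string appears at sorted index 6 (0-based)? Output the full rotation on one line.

Answer: CABACcdD$FFEAFeefA

Derivation:
All 18 rotations (rotation i = S[i:]+S[:i]):
  rot[0] = FFEAFeefACABACcdD$
  rot[1] = FEAFeefACABACcdD$F
  rot[2] = EAFeefACABACcdD$FF
  rot[3] = AFeefACABACcdD$FFE
  rot[4] = FeefACABACcdD$FFEA
  rot[5] = eefACABACcdD$FFEAF
  rot[6] = efACABACcdD$FFEAFe
  rot[7] = fACABACcdD$FFEAFee
  rot[8] = ACABACcdD$FFEAFeef
  rot[9] = CABACcdD$FFEAFeefA
  rot[10] = ABACcdD$FFEAFeefAC
  rot[11] = BACcdD$FFEAFeefACA
  rot[12] = ACcdD$FFEAFeefACAB
  rot[13] = CcdD$FFEAFeefACABA
  rot[14] = cdD$FFEAFeefACABAC
  rot[15] = dD$FFEAFeefACABACc
  rot[16] = D$FFEAFeefACABACcd
  rot[17] = $FFEAFeefACABACcdD
Sorted (with $ < everything):
  sorted[0] = $FFEAFeefACABACcdD
  sorted[1] = ABACcdD$FFEAFeefAC
  sorted[2] = ACABACcdD$FFEAFeef
  sorted[3] = ACcdD$FFEAFeefACAB
  sorted[4] = AFeefACABACcdD$FFE
  sorted[5] = BACcdD$FFEAFeefACA
  sorted[6] = CABACcdD$FFEAFeefA
  sorted[7] = CcdD$FFEAFeefACABA
  sorted[8] = D$FFEAFeefACABACcd
  sorted[9] = EAFeefACABACcdD$FF
  sorted[10] = FEAFeefACABACcdD$F
  sorted[11] = FFEAFeefACABACcdD$
  sorted[12] = FeefACABACcdD$FFEA
  sorted[13] = cdD$FFEAFeefACABAC
  sorted[14] = dD$FFEAFeefACABACc
  sorted[15] = eefACABACcdD$FFEAF
  sorted[16] = efACABACcdD$FFEAFe
  sorted[17] = fACABACcdD$FFEAFee
sorted[6] = CABACcdD$FFEAFeefA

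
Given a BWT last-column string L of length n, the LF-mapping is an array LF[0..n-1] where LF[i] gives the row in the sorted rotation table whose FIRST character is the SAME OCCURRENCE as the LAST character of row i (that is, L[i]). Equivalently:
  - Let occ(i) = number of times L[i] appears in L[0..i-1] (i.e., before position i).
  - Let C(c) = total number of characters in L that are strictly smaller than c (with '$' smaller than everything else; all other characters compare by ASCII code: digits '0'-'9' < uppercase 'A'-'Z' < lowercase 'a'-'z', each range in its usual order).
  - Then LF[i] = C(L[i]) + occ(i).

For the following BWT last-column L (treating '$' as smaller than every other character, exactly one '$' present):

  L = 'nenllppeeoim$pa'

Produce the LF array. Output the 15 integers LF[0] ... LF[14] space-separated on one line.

Char counts: '$':1, 'a':1, 'e':3, 'i':1, 'l':2, 'm':1, 'n':2, 'o':1, 'p':3
C (first-col start): C('$')=0, C('a')=1, C('e')=2, C('i')=5, C('l')=6, C('m')=8, C('n')=9, C('o')=11, C('p')=12
L[0]='n': occ=0, LF[0]=C('n')+0=9+0=9
L[1]='e': occ=0, LF[1]=C('e')+0=2+0=2
L[2]='n': occ=1, LF[2]=C('n')+1=9+1=10
L[3]='l': occ=0, LF[3]=C('l')+0=6+0=6
L[4]='l': occ=1, LF[4]=C('l')+1=6+1=7
L[5]='p': occ=0, LF[5]=C('p')+0=12+0=12
L[6]='p': occ=1, LF[6]=C('p')+1=12+1=13
L[7]='e': occ=1, LF[7]=C('e')+1=2+1=3
L[8]='e': occ=2, LF[8]=C('e')+2=2+2=4
L[9]='o': occ=0, LF[9]=C('o')+0=11+0=11
L[10]='i': occ=0, LF[10]=C('i')+0=5+0=5
L[11]='m': occ=0, LF[11]=C('m')+0=8+0=8
L[12]='$': occ=0, LF[12]=C('$')+0=0+0=0
L[13]='p': occ=2, LF[13]=C('p')+2=12+2=14
L[14]='a': occ=0, LF[14]=C('a')+0=1+0=1

Answer: 9 2 10 6 7 12 13 3 4 11 5 8 0 14 1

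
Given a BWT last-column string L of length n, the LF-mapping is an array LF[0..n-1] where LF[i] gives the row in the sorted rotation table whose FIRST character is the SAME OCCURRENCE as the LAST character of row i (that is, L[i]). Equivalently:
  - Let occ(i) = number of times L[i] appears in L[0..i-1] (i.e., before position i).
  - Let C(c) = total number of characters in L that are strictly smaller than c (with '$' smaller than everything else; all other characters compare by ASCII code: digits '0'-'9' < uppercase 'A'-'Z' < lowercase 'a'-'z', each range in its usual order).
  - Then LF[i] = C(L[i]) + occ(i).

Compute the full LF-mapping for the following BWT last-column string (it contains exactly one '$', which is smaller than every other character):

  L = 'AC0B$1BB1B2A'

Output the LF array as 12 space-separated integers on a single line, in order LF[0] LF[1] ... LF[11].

Answer: 5 11 1 7 0 2 8 9 3 10 4 6

Derivation:
Char counts: '$':1, '0':1, '1':2, '2':1, 'A':2, 'B':4, 'C':1
C (first-col start): C('$')=0, C('0')=1, C('1')=2, C('2')=4, C('A')=5, C('B')=7, C('C')=11
L[0]='A': occ=0, LF[0]=C('A')+0=5+0=5
L[1]='C': occ=0, LF[1]=C('C')+0=11+0=11
L[2]='0': occ=0, LF[2]=C('0')+0=1+0=1
L[3]='B': occ=0, LF[3]=C('B')+0=7+0=7
L[4]='$': occ=0, LF[4]=C('$')+0=0+0=0
L[5]='1': occ=0, LF[5]=C('1')+0=2+0=2
L[6]='B': occ=1, LF[6]=C('B')+1=7+1=8
L[7]='B': occ=2, LF[7]=C('B')+2=7+2=9
L[8]='1': occ=1, LF[8]=C('1')+1=2+1=3
L[9]='B': occ=3, LF[9]=C('B')+3=7+3=10
L[10]='2': occ=0, LF[10]=C('2')+0=4+0=4
L[11]='A': occ=1, LF[11]=C('A')+1=5+1=6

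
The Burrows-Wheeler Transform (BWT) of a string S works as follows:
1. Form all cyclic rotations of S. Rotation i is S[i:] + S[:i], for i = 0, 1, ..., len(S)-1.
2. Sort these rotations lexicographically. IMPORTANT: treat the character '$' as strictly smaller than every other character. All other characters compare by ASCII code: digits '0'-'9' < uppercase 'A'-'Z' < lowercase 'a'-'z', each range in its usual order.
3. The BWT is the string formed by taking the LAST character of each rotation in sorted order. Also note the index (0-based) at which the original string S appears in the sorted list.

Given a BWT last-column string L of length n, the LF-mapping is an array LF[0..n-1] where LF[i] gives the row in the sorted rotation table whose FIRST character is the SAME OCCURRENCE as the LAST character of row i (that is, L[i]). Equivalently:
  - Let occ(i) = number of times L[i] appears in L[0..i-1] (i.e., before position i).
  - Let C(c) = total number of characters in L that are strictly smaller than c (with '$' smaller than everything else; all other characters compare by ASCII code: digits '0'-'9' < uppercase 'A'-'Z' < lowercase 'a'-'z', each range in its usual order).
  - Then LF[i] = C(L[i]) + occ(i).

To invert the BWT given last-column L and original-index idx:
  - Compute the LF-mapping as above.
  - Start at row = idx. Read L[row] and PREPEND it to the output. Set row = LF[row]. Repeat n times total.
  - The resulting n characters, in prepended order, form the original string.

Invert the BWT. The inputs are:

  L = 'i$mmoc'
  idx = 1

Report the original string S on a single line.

Answer: commi$

Derivation:
LF mapping: 2 0 3 4 5 1
Walk LF starting at row 1, prepending L[row]:
  step 1: row=1, L[1]='$', prepend. Next row=LF[1]=0
  step 2: row=0, L[0]='i', prepend. Next row=LF[0]=2
  step 3: row=2, L[2]='m', prepend. Next row=LF[2]=3
  step 4: row=3, L[3]='m', prepend. Next row=LF[3]=4
  step 5: row=4, L[4]='o', prepend. Next row=LF[4]=5
  step 6: row=5, L[5]='c', prepend. Next row=LF[5]=1
Reversed output: commi$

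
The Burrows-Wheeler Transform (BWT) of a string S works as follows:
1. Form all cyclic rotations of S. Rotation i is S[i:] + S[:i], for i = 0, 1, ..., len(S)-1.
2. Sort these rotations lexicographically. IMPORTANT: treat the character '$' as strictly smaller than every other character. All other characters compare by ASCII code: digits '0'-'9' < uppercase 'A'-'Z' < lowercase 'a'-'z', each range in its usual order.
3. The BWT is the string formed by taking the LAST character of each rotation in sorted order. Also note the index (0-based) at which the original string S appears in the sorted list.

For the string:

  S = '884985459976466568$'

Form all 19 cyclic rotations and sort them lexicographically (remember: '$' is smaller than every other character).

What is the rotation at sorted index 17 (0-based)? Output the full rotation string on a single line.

All 19 rotations (rotation i = S[i:]+S[:i]):
  rot[0] = 884985459976466568$
  rot[1] = 84985459976466568$8
  rot[2] = 4985459976466568$88
  rot[3] = 985459976466568$884
  rot[4] = 85459976466568$8849
  rot[5] = 5459976466568$88498
  rot[6] = 459976466568$884985
  rot[7] = 59976466568$8849854
  rot[8] = 9976466568$88498545
  rot[9] = 976466568$884985459
  rot[10] = 76466568$8849854599
  rot[11] = 6466568$88498545997
  rot[12] = 466568$884985459976
  rot[13] = 66568$8849854599764
  rot[14] = 6568$88498545997646
  rot[15] = 568$884985459976466
  rot[16] = 68$8849854599764665
  rot[17] = 8$88498545997646656
  rot[18] = $884985459976466568
Sorted (with $ < everything):
  sorted[0] = $884985459976466568
  sorted[1] = 459976466568$884985
  sorted[2] = 466568$884985459976
  sorted[3] = 4985459976466568$88
  sorted[4] = 5459976466568$88498
  sorted[5] = 568$884985459976466
  sorted[6] = 59976466568$8849854
  sorted[7] = 6466568$88498545997
  sorted[8] = 6568$88498545997646
  sorted[9] = 66568$8849854599764
  sorted[10] = 68$8849854599764665
  sorted[11] = 76466568$8849854599
  sorted[12] = 8$88498545997646656
  sorted[13] = 84985459976466568$8
  sorted[14] = 85459976466568$8849
  sorted[15] = 884985459976466568$
  sorted[16] = 976466568$884985459
  sorted[17] = 985459976466568$884
  sorted[18] = 9976466568$88498545
sorted[17] = 985459976466568$884

Answer: 985459976466568$884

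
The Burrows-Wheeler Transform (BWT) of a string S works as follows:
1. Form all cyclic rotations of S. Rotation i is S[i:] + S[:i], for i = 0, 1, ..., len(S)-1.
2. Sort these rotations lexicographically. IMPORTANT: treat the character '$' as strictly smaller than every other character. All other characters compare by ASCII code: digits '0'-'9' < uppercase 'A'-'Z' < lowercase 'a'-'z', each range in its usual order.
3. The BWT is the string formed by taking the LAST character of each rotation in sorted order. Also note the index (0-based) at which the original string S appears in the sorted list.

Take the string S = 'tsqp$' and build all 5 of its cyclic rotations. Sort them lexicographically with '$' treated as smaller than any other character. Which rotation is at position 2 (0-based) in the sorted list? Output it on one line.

Answer: qp$ts

Derivation:
All 5 rotations (rotation i = S[i:]+S[:i]):
  rot[0] = tsqp$
  rot[1] = sqp$t
  rot[2] = qp$ts
  rot[3] = p$tsq
  rot[4] = $tsqp
Sorted (with $ < everything):
  sorted[0] = $tsqp
  sorted[1] = p$tsq
  sorted[2] = qp$ts
  sorted[3] = sqp$t
  sorted[4] = tsqp$
sorted[2] = qp$ts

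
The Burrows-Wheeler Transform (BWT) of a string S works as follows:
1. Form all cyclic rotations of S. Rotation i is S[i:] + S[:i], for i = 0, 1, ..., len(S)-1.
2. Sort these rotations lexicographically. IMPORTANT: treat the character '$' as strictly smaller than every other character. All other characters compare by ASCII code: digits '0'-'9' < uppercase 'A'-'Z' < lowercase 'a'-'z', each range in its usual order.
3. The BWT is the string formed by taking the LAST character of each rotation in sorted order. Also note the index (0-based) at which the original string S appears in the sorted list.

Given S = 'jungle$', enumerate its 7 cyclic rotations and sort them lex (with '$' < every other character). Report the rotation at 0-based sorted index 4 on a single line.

Answer: le$jung

Derivation:
All 7 rotations (rotation i = S[i:]+S[:i]):
  rot[0] = jungle$
  rot[1] = ungle$j
  rot[2] = ngle$ju
  rot[3] = gle$jun
  rot[4] = le$jung
  rot[5] = e$jungl
  rot[6] = $jungle
Sorted (with $ < everything):
  sorted[0] = $jungle
  sorted[1] = e$jungl
  sorted[2] = gle$jun
  sorted[3] = jungle$
  sorted[4] = le$jung
  sorted[5] = ngle$ju
  sorted[6] = ungle$j
sorted[4] = le$jung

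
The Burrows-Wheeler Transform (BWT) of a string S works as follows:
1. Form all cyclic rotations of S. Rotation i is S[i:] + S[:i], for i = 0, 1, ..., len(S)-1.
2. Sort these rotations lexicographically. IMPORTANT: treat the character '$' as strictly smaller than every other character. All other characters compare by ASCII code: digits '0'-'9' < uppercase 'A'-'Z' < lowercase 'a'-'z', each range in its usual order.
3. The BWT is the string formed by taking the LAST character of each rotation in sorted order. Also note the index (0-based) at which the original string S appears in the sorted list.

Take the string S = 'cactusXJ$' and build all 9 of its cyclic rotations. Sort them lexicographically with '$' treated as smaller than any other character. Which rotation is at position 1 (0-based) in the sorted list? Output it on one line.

Answer: J$cactusX

Derivation:
All 9 rotations (rotation i = S[i:]+S[:i]):
  rot[0] = cactusXJ$
  rot[1] = actusXJ$c
  rot[2] = ctusXJ$ca
  rot[3] = tusXJ$cac
  rot[4] = usXJ$cact
  rot[5] = sXJ$cactu
  rot[6] = XJ$cactus
  rot[7] = J$cactusX
  rot[8] = $cactusXJ
Sorted (with $ < everything):
  sorted[0] = $cactusXJ
  sorted[1] = J$cactusX
  sorted[2] = XJ$cactus
  sorted[3] = actusXJ$c
  sorted[4] = cactusXJ$
  sorted[5] = ctusXJ$ca
  sorted[6] = sXJ$cactu
  sorted[7] = tusXJ$cac
  sorted[8] = usXJ$cact
sorted[1] = J$cactusX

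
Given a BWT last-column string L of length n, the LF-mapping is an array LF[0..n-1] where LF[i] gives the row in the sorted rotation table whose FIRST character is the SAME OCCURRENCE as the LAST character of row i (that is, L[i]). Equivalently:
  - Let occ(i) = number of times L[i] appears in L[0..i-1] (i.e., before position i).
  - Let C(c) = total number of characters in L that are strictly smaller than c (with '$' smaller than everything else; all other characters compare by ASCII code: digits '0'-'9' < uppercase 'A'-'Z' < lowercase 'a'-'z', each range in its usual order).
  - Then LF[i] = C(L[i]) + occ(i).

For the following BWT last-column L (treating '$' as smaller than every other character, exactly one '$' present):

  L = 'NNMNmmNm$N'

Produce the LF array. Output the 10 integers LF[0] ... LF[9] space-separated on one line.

Char counts: '$':1, 'M':1, 'N':5, 'm':3
C (first-col start): C('$')=0, C('M')=1, C('N')=2, C('m')=7
L[0]='N': occ=0, LF[0]=C('N')+0=2+0=2
L[1]='N': occ=1, LF[1]=C('N')+1=2+1=3
L[2]='M': occ=0, LF[2]=C('M')+0=1+0=1
L[3]='N': occ=2, LF[3]=C('N')+2=2+2=4
L[4]='m': occ=0, LF[4]=C('m')+0=7+0=7
L[5]='m': occ=1, LF[5]=C('m')+1=7+1=8
L[6]='N': occ=3, LF[6]=C('N')+3=2+3=5
L[7]='m': occ=2, LF[7]=C('m')+2=7+2=9
L[8]='$': occ=0, LF[8]=C('$')+0=0+0=0
L[9]='N': occ=4, LF[9]=C('N')+4=2+4=6

Answer: 2 3 1 4 7 8 5 9 0 6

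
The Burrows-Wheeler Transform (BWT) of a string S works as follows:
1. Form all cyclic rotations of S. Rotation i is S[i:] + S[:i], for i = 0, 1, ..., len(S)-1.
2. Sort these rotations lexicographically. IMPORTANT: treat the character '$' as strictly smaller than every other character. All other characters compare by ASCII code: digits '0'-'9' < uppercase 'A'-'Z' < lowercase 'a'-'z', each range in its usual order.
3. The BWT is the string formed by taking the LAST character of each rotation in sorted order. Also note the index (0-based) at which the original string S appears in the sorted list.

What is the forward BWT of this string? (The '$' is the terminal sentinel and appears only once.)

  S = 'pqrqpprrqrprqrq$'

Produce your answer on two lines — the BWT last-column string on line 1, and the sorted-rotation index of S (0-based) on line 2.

All 16 rotations (rotation i = S[i:]+S[:i]):
  rot[0] = pqrqpprrqrprqrq$
  rot[1] = qrqpprrqrprqrq$p
  rot[2] = rqpprrqrprqrq$pq
  rot[3] = qpprrqrprqrq$pqr
  rot[4] = pprrqrprqrq$pqrq
  rot[5] = prrqrprqrq$pqrqp
  rot[6] = rrqrprqrq$pqrqpp
  rot[7] = rqrprqrq$pqrqppr
  rot[8] = qrprqrq$pqrqpprr
  rot[9] = rprqrq$pqrqpprrq
  rot[10] = prqrq$pqrqpprrqr
  rot[11] = rqrq$pqrqpprrqrp
  rot[12] = qrq$pqrqpprrqrpr
  rot[13] = rq$pqrqpprrqrprq
  rot[14] = q$pqrqpprrqrprqr
  rot[15] = $pqrqpprrqrprqrq
Sorted (with $ < everything):
  sorted[0] = $pqrqpprrqrprqrq  (last char: 'q')
  sorted[1] = pprrqrprqrq$pqrq  (last char: 'q')
  sorted[2] = pqrqpprrqrprqrq$  (last char: '$')
  sorted[3] = prqrq$pqrqpprrqr  (last char: 'r')
  sorted[4] = prrqrprqrq$pqrqp  (last char: 'p')
  sorted[5] = q$pqrqpprrqrprqr  (last char: 'r')
  sorted[6] = qpprrqrprqrq$pqr  (last char: 'r')
  sorted[7] = qrprqrq$pqrqpprr  (last char: 'r')
  sorted[8] = qrq$pqrqpprrqrpr  (last char: 'r')
  sorted[9] = qrqpprrqrprqrq$p  (last char: 'p')
  sorted[10] = rprqrq$pqrqpprrq  (last char: 'q')
  sorted[11] = rq$pqrqpprrqrprq  (last char: 'q')
  sorted[12] = rqpprrqrprqrq$pq  (last char: 'q')
  sorted[13] = rqrprqrq$pqrqppr  (last char: 'r')
  sorted[14] = rqrq$pqrqpprrqrp  (last char: 'p')
  sorted[15] = rrqrprqrq$pqrqpp  (last char: 'p')
Last column: qq$rprrrrpqqqrpp
Original string S is at sorted index 2

Answer: qq$rprrrrpqqqrpp
2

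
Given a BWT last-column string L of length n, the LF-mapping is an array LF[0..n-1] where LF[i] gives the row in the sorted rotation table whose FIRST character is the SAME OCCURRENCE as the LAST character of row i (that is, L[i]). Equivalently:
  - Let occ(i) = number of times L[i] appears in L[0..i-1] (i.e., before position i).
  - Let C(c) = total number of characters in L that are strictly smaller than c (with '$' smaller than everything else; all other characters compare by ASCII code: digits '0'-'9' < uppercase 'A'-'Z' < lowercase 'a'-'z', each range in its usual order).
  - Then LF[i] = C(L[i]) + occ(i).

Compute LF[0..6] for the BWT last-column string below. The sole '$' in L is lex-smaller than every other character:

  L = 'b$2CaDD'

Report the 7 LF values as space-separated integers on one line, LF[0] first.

Char counts: '$':1, '2':1, 'C':1, 'D':2, 'a':1, 'b':1
C (first-col start): C('$')=0, C('2')=1, C('C')=2, C('D')=3, C('a')=5, C('b')=6
L[0]='b': occ=0, LF[0]=C('b')+0=6+0=6
L[1]='$': occ=0, LF[1]=C('$')+0=0+0=0
L[2]='2': occ=0, LF[2]=C('2')+0=1+0=1
L[3]='C': occ=0, LF[3]=C('C')+0=2+0=2
L[4]='a': occ=0, LF[4]=C('a')+0=5+0=5
L[5]='D': occ=0, LF[5]=C('D')+0=3+0=3
L[6]='D': occ=1, LF[6]=C('D')+1=3+1=4

Answer: 6 0 1 2 5 3 4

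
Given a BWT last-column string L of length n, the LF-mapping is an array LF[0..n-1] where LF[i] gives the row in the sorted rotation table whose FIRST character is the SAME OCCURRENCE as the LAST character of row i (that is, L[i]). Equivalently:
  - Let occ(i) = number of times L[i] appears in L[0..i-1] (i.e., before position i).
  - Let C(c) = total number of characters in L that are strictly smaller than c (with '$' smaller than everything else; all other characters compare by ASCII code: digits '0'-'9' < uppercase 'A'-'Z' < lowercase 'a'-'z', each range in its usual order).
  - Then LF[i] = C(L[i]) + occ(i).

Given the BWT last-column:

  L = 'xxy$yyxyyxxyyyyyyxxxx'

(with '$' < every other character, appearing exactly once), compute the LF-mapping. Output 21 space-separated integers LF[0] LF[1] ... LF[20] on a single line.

Char counts: '$':1, 'x':9, 'y':11
C (first-col start): C('$')=0, C('x')=1, C('y')=10
L[0]='x': occ=0, LF[0]=C('x')+0=1+0=1
L[1]='x': occ=1, LF[1]=C('x')+1=1+1=2
L[2]='y': occ=0, LF[2]=C('y')+0=10+0=10
L[3]='$': occ=0, LF[3]=C('$')+0=0+0=0
L[4]='y': occ=1, LF[4]=C('y')+1=10+1=11
L[5]='y': occ=2, LF[5]=C('y')+2=10+2=12
L[6]='x': occ=2, LF[6]=C('x')+2=1+2=3
L[7]='y': occ=3, LF[7]=C('y')+3=10+3=13
L[8]='y': occ=4, LF[8]=C('y')+4=10+4=14
L[9]='x': occ=3, LF[9]=C('x')+3=1+3=4
L[10]='x': occ=4, LF[10]=C('x')+4=1+4=5
L[11]='y': occ=5, LF[11]=C('y')+5=10+5=15
L[12]='y': occ=6, LF[12]=C('y')+6=10+6=16
L[13]='y': occ=7, LF[13]=C('y')+7=10+7=17
L[14]='y': occ=8, LF[14]=C('y')+8=10+8=18
L[15]='y': occ=9, LF[15]=C('y')+9=10+9=19
L[16]='y': occ=10, LF[16]=C('y')+10=10+10=20
L[17]='x': occ=5, LF[17]=C('x')+5=1+5=6
L[18]='x': occ=6, LF[18]=C('x')+6=1+6=7
L[19]='x': occ=7, LF[19]=C('x')+7=1+7=8
L[20]='x': occ=8, LF[20]=C('x')+8=1+8=9

Answer: 1 2 10 0 11 12 3 13 14 4 5 15 16 17 18 19 20 6 7 8 9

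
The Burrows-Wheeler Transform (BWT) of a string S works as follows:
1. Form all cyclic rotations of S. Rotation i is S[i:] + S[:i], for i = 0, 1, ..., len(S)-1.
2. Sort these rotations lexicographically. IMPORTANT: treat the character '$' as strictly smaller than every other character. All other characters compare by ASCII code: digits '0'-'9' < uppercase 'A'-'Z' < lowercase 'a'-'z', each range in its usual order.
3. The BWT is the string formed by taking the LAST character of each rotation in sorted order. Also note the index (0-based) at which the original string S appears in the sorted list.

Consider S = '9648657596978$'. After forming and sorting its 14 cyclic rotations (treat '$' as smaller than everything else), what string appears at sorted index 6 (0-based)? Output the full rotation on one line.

Answer: 6978$964865759

Derivation:
All 14 rotations (rotation i = S[i:]+S[:i]):
  rot[0] = 9648657596978$
  rot[1] = 648657596978$9
  rot[2] = 48657596978$96
  rot[3] = 8657596978$964
  rot[4] = 657596978$9648
  rot[5] = 57596978$96486
  rot[6] = 7596978$964865
  rot[7] = 596978$9648657
  rot[8] = 96978$96486575
  rot[9] = 6978$964865759
  rot[10] = 978$9648657596
  rot[11] = 78$96486575969
  rot[12] = 8$964865759697
  rot[13] = $9648657596978
Sorted (with $ < everything):
  sorted[0] = $9648657596978
  sorted[1] = 48657596978$96
  sorted[2] = 57596978$96486
  sorted[3] = 596978$9648657
  sorted[4] = 648657596978$9
  sorted[5] = 657596978$9648
  sorted[6] = 6978$964865759
  sorted[7] = 7596978$964865
  sorted[8] = 78$96486575969
  sorted[9] = 8$964865759697
  sorted[10] = 8657596978$964
  sorted[11] = 9648657596978$
  sorted[12] = 96978$96486575
  sorted[13] = 978$9648657596
sorted[6] = 6978$964865759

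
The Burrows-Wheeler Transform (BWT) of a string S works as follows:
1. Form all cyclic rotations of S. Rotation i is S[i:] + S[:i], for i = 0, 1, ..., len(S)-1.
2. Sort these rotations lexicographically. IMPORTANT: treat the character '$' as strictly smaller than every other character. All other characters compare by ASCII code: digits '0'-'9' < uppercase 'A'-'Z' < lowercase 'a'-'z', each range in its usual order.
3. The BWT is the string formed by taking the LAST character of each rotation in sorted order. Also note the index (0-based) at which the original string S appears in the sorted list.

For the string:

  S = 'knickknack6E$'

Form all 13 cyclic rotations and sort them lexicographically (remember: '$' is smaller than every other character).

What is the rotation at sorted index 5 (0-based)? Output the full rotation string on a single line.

Answer: ckknack6E$kni

Derivation:
All 13 rotations (rotation i = S[i:]+S[:i]):
  rot[0] = knickknack6E$
  rot[1] = nickknack6E$k
  rot[2] = ickknack6E$kn
  rot[3] = ckknack6E$kni
  rot[4] = kknack6E$knic
  rot[5] = knack6E$knick
  rot[6] = nack6E$knickk
  rot[7] = ack6E$knickkn
  rot[8] = ck6E$knickkna
  rot[9] = k6E$knickknac
  rot[10] = 6E$knickknack
  rot[11] = E$knickknack6
  rot[12] = $knickknack6E
Sorted (with $ < everything):
  sorted[0] = $knickknack6E
  sorted[1] = 6E$knickknack
  sorted[2] = E$knickknack6
  sorted[3] = ack6E$knickkn
  sorted[4] = ck6E$knickkna
  sorted[5] = ckknack6E$kni
  sorted[6] = ickknack6E$kn
  sorted[7] = k6E$knickknac
  sorted[8] = kknack6E$knic
  sorted[9] = knack6E$knick
  sorted[10] = knickknack6E$
  sorted[11] = nack6E$knickk
  sorted[12] = nickknack6E$k
sorted[5] = ckknack6E$kni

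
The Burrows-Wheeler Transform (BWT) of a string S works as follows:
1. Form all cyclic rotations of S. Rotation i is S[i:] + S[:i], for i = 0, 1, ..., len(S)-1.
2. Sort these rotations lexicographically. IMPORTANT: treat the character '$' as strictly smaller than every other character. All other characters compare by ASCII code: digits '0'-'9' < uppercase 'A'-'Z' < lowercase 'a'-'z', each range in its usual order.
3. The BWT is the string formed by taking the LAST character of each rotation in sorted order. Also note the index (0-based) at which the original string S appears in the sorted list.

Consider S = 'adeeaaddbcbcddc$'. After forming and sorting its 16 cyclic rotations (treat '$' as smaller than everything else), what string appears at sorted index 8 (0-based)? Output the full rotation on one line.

All 16 rotations (rotation i = S[i:]+S[:i]):
  rot[0] = adeeaaddbcbcddc$
  rot[1] = deeaaddbcbcddc$a
  rot[2] = eeaaddbcbcddc$ad
  rot[3] = eaaddbcbcddc$ade
  rot[4] = aaddbcbcddc$adee
  rot[5] = addbcbcddc$adeea
  rot[6] = ddbcbcddc$adeeaa
  rot[7] = dbcbcddc$adeeaad
  rot[8] = bcbcddc$adeeaadd
  rot[9] = cbcddc$adeeaaddb
  rot[10] = bcddc$adeeaaddbc
  rot[11] = cddc$adeeaaddbcb
  rot[12] = ddc$adeeaaddbcbc
  rot[13] = dc$adeeaaddbcbcd
  rot[14] = c$adeeaaddbcbcdd
  rot[15] = $adeeaaddbcbcddc
Sorted (with $ < everything):
  sorted[0] = $adeeaaddbcbcddc
  sorted[1] = aaddbcbcddc$adee
  sorted[2] = addbcbcddc$adeea
  sorted[3] = adeeaaddbcbcddc$
  sorted[4] = bcbcddc$adeeaadd
  sorted[5] = bcddc$adeeaaddbc
  sorted[6] = c$adeeaaddbcbcdd
  sorted[7] = cbcddc$adeeaaddb
  sorted[8] = cddc$adeeaaddbcb
  sorted[9] = dbcbcddc$adeeaad
  sorted[10] = dc$adeeaaddbcbcd
  sorted[11] = ddbcbcddc$adeeaa
  sorted[12] = ddc$adeeaaddbcbc
  sorted[13] = deeaaddbcbcddc$a
  sorted[14] = eaaddbcbcddc$ade
  sorted[15] = eeaaddbcbcddc$ad
sorted[8] = cddc$adeeaaddbcb

Answer: cddc$adeeaaddbcb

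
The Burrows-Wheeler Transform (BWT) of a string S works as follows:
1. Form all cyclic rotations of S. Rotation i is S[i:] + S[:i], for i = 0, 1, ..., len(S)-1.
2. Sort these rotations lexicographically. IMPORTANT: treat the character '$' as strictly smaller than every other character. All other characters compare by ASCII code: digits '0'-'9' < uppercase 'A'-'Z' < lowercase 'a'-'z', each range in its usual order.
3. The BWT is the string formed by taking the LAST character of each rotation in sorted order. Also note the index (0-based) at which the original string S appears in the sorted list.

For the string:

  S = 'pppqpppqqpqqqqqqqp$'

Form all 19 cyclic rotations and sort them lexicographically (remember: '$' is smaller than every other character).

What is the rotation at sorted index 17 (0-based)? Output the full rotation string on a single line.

Answer: qqqqqqp$pppqpppqqpq

Derivation:
All 19 rotations (rotation i = S[i:]+S[:i]):
  rot[0] = pppqpppqqpqqqqqqqp$
  rot[1] = ppqpppqqpqqqqqqqp$p
  rot[2] = pqpppqqpqqqqqqqp$pp
  rot[3] = qpppqqpqqqqqqqp$ppp
  rot[4] = pppqqpqqqqqqqp$pppq
  rot[5] = ppqqpqqqqqqqp$pppqp
  rot[6] = pqqpqqqqqqqp$pppqpp
  rot[7] = qqpqqqqqqqp$pppqppp
  rot[8] = qpqqqqqqqp$pppqpppq
  rot[9] = pqqqqqqqp$pppqpppqq
  rot[10] = qqqqqqqp$pppqpppqqp
  rot[11] = qqqqqqp$pppqpppqqpq
  rot[12] = qqqqqp$pppqpppqqpqq
  rot[13] = qqqqp$pppqpppqqpqqq
  rot[14] = qqqp$pppqpppqqpqqqq
  rot[15] = qqp$pppqpppqqpqqqqq
  rot[16] = qp$pppqpppqqpqqqqqq
  rot[17] = p$pppqpppqqpqqqqqqq
  rot[18] = $pppqpppqqpqqqqqqqp
Sorted (with $ < everything):
  sorted[0] = $pppqpppqqpqqqqqqqp
  sorted[1] = p$pppqpppqqpqqqqqqq
  sorted[2] = pppqpppqqpqqqqqqqp$
  sorted[3] = pppqqpqqqqqqqp$pppq
  sorted[4] = ppqpppqqpqqqqqqqp$p
  sorted[5] = ppqqpqqqqqqqp$pppqp
  sorted[6] = pqpppqqpqqqqqqqp$pp
  sorted[7] = pqqpqqqqqqqp$pppqpp
  sorted[8] = pqqqqqqqp$pppqpppqq
  sorted[9] = qp$pppqpppqqpqqqqqq
  sorted[10] = qpppqqpqqqqqqqp$ppp
  sorted[11] = qpqqqqqqqp$pppqpppq
  sorted[12] = qqp$pppqpppqqpqqqqq
  sorted[13] = qqpqqqqqqqp$pppqppp
  sorted[14] = qqqp$pppqpppqqpqqqq
  sorted[15] = qqqqp$pppqpppqqpqqq
  sorted[16] = qqqqqp$pppqpppqqpqq
  sorted[17] = qqqqqqp$pppqpppqqpq
  sorted[18] = qqqqqqqp$pppqpppqqp
sorted[17] = qqqqqqp$pppqpppqqpq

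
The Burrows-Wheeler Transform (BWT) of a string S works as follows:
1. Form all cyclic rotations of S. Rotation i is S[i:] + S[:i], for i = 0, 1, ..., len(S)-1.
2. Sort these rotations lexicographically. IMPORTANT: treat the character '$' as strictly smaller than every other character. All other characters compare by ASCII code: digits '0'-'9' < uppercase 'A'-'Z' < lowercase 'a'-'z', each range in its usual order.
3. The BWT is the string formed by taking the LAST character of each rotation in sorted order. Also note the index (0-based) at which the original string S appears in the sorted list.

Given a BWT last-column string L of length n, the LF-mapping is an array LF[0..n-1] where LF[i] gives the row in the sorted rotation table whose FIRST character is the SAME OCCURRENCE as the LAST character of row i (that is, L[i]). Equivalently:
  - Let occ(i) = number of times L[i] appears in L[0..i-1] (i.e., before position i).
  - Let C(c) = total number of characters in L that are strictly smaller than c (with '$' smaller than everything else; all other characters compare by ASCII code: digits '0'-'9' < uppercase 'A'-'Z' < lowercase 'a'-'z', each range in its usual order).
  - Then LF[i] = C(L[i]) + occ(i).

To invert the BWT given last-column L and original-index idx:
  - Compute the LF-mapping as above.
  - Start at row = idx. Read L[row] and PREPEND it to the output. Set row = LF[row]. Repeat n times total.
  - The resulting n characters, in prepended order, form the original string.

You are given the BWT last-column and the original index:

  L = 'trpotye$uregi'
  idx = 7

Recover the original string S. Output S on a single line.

Answer: repetiyogurt$

Derivation:
LF mapping: 9 7 6 5 10 12 1 0 11 8 2 3 4
Walk LF starting at row 7, prepending L[row]:
  step 1: row=7, L[7]='$', prepend. Next row=LF[7]=0
  step 2: row=0, L[0]='t', prepend. Next row=LF[0]=9
  step 3: row=9, L[9]='r', prepend. Next row=LF[9]=8
  step 4: row=8, L[8]='u', prepend. Next row=LF[8]=11
  step 5: row=11, L[11]='g', prepend. Next row=LF[11]=3
  step 6: row=3, L[3]='o', prepend. Next row=LF[3]=5
  step 7: row=5, L[5]='y', prepend. Next row=LF[5]=12
  step 8: row=12, L[12]='i', prepend. Next row=LF[12]=4
  step 9: row=4, L[4]='t', prepend. Next row=LF[4]=10
  step 10: row=10, L[10]='e', prepend. Next row=LF[10]=2
  step 11: row=2, L[2]='p', prepend. Next row=LF[2]=6
  step 12: row=6, L[6]='e', prepend. Next row=LF[6]=1
  step 13: row=1, L[1]='r', prepend. Next row=LF[1]=7
Reversed output: repetiyogurt$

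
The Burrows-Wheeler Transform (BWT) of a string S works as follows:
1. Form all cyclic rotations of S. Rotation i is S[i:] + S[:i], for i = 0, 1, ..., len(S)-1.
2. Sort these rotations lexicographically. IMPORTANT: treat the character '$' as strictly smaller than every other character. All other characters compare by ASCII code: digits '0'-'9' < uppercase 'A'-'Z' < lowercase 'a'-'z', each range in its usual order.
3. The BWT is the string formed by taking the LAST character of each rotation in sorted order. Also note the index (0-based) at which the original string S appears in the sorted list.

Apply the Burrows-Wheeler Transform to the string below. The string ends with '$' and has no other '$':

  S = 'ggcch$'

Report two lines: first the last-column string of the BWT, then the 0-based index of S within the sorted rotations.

Answer: hgcg$c
4

Derivation:
All 6 rotations (rotation i = S[i:]+S[:i]):
  rot[0] = ggcch$
  rot[1] = gcch$g
  rot[2] = cch$gg
  rot[3] = ch$ggc
  rot[4] = h$ggcc
  rot[5] = $ggcch
Sorted (with $ < everything):
  sorted[0] = $ggcch  (last char: 'h')
  sorted[1] = cch$gg  (last char: 'g')
  sorted[2] = ch$ggc  (last char: 'c')
  sorted[3] = gcch$g  (last char: 'g')
  sorted[4] = ggcch$  (last char: '$')
  sorted[5] = h$ggcc  (last char: 'c')
Last column: hgcg$c
Original string S is at sorted index 4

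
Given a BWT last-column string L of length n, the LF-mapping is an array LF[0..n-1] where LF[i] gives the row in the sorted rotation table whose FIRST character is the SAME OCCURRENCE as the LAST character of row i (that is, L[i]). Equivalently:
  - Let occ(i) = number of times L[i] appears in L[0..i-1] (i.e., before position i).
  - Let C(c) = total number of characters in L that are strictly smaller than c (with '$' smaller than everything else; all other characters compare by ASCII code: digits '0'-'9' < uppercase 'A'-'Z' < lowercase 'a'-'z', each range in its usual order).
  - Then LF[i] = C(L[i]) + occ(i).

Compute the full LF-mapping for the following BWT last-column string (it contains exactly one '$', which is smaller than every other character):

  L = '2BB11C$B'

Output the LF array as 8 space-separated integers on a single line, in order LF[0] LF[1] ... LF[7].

Char counts: '$':1, '1':2, '2':1, 'B':3, 'C':1
C (first-col start): C('$')=0, C('1')=1, C('2')=3, C('B')=4, C('C')=7
L[0]='2': occ=0, LF[0]=C('2')+0=3+0=3
L[1]='B': occ=0, LF[1]=C('B')+0=4+0=4
L[2]='B': occ=1, LF[2]=C('B')+1=4+1=5
L[3]='1': occ=0, LF[3]=C('1')+0=1+0=1
L[4]='1': occ=1, LF[4]=C('1')+1=1+1=2
L[5]='C': occ=0, LF[5]=C('C')+0=7+0=7
L[6]='$': occ=0, LF[6]=C('$')+0=0+0=0
L[7]='B': occ=2, LF[7]=C('B')+2=4+2=6

Answer: 3 4 5 1 2 7 0 6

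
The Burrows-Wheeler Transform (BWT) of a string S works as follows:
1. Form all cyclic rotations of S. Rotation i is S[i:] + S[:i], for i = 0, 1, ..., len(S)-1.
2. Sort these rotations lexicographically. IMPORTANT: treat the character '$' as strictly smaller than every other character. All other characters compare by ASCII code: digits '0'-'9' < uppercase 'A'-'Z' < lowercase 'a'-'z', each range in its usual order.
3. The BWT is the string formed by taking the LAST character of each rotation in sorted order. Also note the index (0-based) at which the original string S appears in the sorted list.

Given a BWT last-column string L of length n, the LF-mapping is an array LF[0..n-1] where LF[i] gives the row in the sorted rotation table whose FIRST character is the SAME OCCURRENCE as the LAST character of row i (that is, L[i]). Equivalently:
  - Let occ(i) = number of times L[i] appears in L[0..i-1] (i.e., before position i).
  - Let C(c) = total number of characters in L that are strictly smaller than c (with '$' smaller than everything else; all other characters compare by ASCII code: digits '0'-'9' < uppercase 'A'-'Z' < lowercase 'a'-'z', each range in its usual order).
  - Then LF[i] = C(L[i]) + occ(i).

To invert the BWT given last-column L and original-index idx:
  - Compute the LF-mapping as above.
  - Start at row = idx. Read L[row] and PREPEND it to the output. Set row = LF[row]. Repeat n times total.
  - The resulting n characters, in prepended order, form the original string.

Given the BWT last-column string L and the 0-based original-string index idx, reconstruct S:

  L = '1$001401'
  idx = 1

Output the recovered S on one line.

LF mapping: 4 0 1 2 5 7 3 6
Walk LF starting at row 1, prepending L[row]:
  step 1: row=1, L[1]='$', prepend. Next row=LF[1]=0
  step 2: row=0, L[0]='1', prepend. Next row=LF[0]=4
  step 3: row=4, L[4]='1', prepend. Next row=LF[4]=5
  step 4: row=5, L[5]='4', prepend. Next row=LF[5]=7
  step 5: row=7, L[7]='1', prepend. Next row=LF[7]=6
  step 6: row=6, L[6]='0', prepend. Next row=LF[6]=3
  step 7: row=3, L[3]='0', prepend. Next row=LF[3]=2
  step 8: row=2, L[2]='0', prepend. Next row=LF[2]=1
Reversed output: 0001411$

Answer: 0001411$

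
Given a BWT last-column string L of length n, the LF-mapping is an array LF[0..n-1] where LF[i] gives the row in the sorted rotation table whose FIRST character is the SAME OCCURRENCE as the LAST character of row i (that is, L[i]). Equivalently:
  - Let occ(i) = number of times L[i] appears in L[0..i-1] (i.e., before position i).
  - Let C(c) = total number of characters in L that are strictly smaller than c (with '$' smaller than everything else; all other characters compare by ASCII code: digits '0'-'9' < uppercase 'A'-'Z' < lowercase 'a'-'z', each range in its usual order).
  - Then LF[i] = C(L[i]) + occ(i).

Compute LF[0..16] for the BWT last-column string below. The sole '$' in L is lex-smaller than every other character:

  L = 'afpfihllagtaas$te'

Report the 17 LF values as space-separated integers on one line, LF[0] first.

Answer: 1 6 13 7 10 9 11 12 2 8 15 3 4 14 0 16 5

Derivation:
Char counts: '$':1, 'a':4, 'e':1, 'f':2, 'g':1, 'h':1, 'i':1, 'l':2, 'p':1, 's':1, 't':2
C (first-col start): C('$')=0, C('a')=1, C('e')=5, C('f')=6, C('g')=8, C('h')=9, C('i')=10, C('l')=11, C('p')=13, C('s')=14, C('t')=15
L[0]='a': occ=0, LF[0]=C('a')+0=1+0=1
L[1]='f': occ=0, LF[1]=C('f')+0=6+0=6
L[2]='p': occ=0, LF[2]=C('p')+0=13+0=13
L[3]='f': occ=1, LF[3]=C('f')+1=6+1=7
L[4]='i': occ=0, LF[4]=C('i')+0=10+0=10
L[5]='h': occ=0, LF[5]=C('h')+0=9+0=9
L[6]='l': occ=0, LF[6]=C('l')+0=11+0=11
L[7]='l': occ=1, LF[7]=C('l')+1=11+1=12
L[8]='a': occ=1, LF[8]=C('a')+1=1+1=2
L[9]='g': occ=0, LF[9]=C('g')+0=8+0=8
L[10]='t': occ=0, LF[10]=C('t')+0=15+0=15
L[11]='a': occ=2, LF[11]=C('a')+2=1+2=3
L[12]='a': occ=3, LF[12]=C('a')+3=1+3=4
L[13]='s': occ=0, LF[13]=C('s')+0=14+0=14
L[14]='$': occ=0, LF[14]=C('$')+0=0+0=0
L[15]='t': occ=1, LF[15]=C('t')+1=15+1=16
L[16]='e': occ=0, LF[16]=C('e')+0=5+0=5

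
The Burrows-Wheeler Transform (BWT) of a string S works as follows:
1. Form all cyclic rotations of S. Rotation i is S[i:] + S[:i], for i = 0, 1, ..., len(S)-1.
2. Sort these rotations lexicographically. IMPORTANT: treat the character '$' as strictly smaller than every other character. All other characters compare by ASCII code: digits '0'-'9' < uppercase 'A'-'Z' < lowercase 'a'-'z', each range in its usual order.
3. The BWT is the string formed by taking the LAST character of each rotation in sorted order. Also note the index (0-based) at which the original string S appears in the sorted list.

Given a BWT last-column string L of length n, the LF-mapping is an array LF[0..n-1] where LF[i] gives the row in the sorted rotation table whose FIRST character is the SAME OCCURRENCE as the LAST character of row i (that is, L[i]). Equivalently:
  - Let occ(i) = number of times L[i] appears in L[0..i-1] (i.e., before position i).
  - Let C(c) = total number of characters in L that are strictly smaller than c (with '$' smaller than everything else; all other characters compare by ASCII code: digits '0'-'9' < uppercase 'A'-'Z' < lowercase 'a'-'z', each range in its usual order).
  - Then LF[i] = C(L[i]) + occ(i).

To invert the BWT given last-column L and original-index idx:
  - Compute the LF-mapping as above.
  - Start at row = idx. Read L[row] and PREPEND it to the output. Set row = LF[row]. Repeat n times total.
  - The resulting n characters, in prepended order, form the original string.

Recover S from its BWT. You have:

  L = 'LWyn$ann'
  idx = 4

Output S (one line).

LF mapping: 1 2 7 4 0 3 5 6
Walk LF starting at row 4, prepending L[row]:
  step 1: row=4, L[4]='$', prepend. Next row=LF[4]=0
  step 2: row=0, L[0]='L', prepend. Next row=LF[0]=1
  step 3: row=1, L[1]='W', prepend. Next row=LF[1]=2
  step 4: row=2, L[2]='y', prepend. Next row=LF[2]=7
  step 5: row=7, L[7]='n', prepend. Next row=LF[7]=6
  step 6: row=6, L[6]='n', prepend. Next row=LF[6]=5
  step 7: row=5, L[5]='a', prepend. Next row=LF[5]=3
  step 8: row=3, L[3]='n', prepend. Next row=LF[3]=4
Reversed output: nannyWL$

Answer: nannyWL$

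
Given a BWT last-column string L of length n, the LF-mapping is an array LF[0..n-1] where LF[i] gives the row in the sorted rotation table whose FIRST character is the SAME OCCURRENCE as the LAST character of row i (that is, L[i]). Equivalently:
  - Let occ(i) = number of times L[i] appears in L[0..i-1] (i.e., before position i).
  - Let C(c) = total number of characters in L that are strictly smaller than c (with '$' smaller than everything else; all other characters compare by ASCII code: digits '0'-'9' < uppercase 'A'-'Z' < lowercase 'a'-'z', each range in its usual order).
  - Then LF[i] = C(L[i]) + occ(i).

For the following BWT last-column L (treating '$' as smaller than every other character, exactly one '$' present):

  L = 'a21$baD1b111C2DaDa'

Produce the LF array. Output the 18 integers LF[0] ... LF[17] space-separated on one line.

Answer: 12 6 1 0 16 13 9 2 17 3 4 5 8 7 10 14 11 15

Derivation:
Char counts: '$':1, '1':5, '2':2, 'C':1, 'D':3, 'a':4, 'b':2
C (first-col start): C('$')=0, C('1')=1, C('2')=6, C('C')=8, C('D')=9, C('a')=12, C('b')=16
L[0]='a': occ=0, LF[0]=C('a')+0=12+0=12
L[1]='2': occ=0, LF[1]=C('2')+0=6+0=6
L[2]='1': occ=0, LF[2]=C('1')+0=1+0=1
L[3]='$': occ=0, LF[3]=C('$')+0=0+0=0
L[4]='b': occ=0, LF[4]=C('b')+0=16+0=16
L[5]='a': occ=1, LF[5]=C('a')+1=12+1=13
L[6]='D': occ=0, LF[6]=C('D')+0=9+0=9
L[7]='1': occ=1, LF[7]=C('1')+1=1+1=2
L[8]='b': occ=1, LF[8]=C('b')+1=16+1=17
L[9]='1': occ=2, LF[9]=C('1')+2=1+2=3
L[10]='1': occ=3, LF[10]=C('1')+3=1+3=4
L[11]='1': occ=4, LF[11]=C('1')+4=1+4=5
L[12]='C': occ=0, LF[12]=C('C')+0=8+0=8
L[13]='2': occ=1, LF[13]=C('2')+1=6+1=7
L[14]='D': occ=1, LF[14]=C('D')+1=9+1=10
L[15]='a': occ=2, LF[15]=C('a')+2=12+2=14
L[16]='D': occ=2, LF[16]=C('D')+2=9+2=11
L[17]='a': occ=3, LF[17]=C('a')+3=12+3=15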